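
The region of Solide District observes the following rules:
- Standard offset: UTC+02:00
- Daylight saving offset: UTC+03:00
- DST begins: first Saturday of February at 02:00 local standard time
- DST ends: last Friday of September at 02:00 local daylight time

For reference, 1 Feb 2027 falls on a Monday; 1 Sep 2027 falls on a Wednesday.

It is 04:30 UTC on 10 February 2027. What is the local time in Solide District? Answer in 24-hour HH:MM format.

07:30

1 February 2027 is a Monday, so the first Saturday is February 6.
1 September 2027 is a Wednesday, so Fridays fall on 3, 10, 17, 24; the last is September 24.
At the standard offset (UTC+02:00), 04:30 UTC + 2h = 06:30 Solide District standard time.
Daylight saving runs 6 February – 24 September; the standard-time date in Solide District, 10 February 2027, is inside that window, so Solide District is at UTC+03:00.
04:30 UTC + 3h = 07:30 local.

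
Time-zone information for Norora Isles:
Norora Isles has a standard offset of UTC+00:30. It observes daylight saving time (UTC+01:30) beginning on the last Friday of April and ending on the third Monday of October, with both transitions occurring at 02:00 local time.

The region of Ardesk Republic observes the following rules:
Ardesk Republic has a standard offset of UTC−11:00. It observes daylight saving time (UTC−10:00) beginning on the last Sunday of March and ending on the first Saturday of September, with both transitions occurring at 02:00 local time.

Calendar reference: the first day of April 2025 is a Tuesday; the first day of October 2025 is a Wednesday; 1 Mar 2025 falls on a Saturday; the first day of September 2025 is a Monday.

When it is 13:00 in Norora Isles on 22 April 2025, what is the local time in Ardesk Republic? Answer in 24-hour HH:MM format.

02:30

1 April 2025 is a Tuesday, so Fridays fall on 4, 11, 18, 25; the last is April 25.
1 October 2025 is a Wednesday, so the first Monday is October 6 and the third is October 20.
Daylight saving runs 25 April – 20 October; 22 April 2025 is outside that window, so Norora Isles is on standard time at UTC+00:30.
13:00 Norora Isles − 0h30m = 12:30 UTC.
1 March 2025 is a Saturday, so Sundays fall on 2, 9, 16, 23, 30; the last is March 30.
1 September 2025 is a Monday, so the first Saturday is September 6.
At the standard offset (UTC−11:00), 12:30 UTC − 11h = 01:30 Ardesk Republic standard time.
The standard-time date in Ardesk Republic, 22 April 2025, falls between 30 March and 6 September, so daylight saving is in effect and Ardesk Republic is at UTC−10:00.
12:30 UTC − 10h = 02:30 Ardesk Republic.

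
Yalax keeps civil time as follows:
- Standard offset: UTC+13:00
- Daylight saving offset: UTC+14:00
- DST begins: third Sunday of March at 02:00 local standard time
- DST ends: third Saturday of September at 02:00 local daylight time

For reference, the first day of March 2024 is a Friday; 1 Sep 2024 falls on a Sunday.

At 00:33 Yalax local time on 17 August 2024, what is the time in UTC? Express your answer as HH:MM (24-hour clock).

10:33

1 March 2024 is a Friday, so the first Sunday is March 3 and the third is March 17.
1 September 2024 is a Sunday, so the first Saturday is September 7 and the third is September 21.
Daylight saving runs 17 March – 21 September; 17 August 2024 is inside that window, so Yalax is at UTC+14:00.
00:33 local − 14h = 10:33 UTC (rolling into the previous day, 16 August 2024).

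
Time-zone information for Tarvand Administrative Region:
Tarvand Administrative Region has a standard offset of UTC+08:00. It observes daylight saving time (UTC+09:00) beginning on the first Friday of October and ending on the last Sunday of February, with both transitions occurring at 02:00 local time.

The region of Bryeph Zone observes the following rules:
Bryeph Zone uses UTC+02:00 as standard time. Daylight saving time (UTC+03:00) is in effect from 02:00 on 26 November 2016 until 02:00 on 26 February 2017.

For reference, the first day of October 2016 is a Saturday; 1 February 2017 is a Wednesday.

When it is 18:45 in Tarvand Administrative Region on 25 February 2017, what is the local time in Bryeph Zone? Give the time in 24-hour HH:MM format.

12:45

1 October 2016 is a Saturday, so the first Friday is October 7.
1 February 2017 is a Wednesday, so Sundays fall on 5, 12, 19, 26; the last is February 26.
25 February 2017 lies within the daylight-saving period (7 October 2016 – 26 February 2017), so Tarvand Administrative Region is on daylight time, UTC+09:00.
18:45 Tarvand Administrative Region − 9h = 09:45 UTC.
At the standard offset (UTC+02:00), 09:45 UTC + 2h = 11:45 Bryeph Zone standard time.
The standard-time date in Bryeph Zone, 25 February 2017, lies within the daylight-saving period (26 November 2016 – 26 February 2017), so Bryeph Zone is on daylight time, UTC+03:00.
09:45 UTC + 3h = 12:45 Bryeph Zone.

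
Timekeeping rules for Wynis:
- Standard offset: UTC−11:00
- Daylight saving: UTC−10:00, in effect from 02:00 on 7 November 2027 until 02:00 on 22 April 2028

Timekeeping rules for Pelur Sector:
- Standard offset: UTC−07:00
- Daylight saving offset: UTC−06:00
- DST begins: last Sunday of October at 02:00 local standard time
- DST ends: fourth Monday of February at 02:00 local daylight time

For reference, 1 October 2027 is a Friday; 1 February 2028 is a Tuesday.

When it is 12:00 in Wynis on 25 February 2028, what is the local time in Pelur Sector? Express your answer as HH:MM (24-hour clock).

16:00

25 February 2028 falls between 7 November 2027 and 22 April 2028, so daylight saving is in effect and Wynis is at UTC−10:00.
12:00 Wynis + 10h = 22:00 UTC.
1 October 2027 is a Friday, so Sundays fall on 3, 10, 17, 24, 31; the last is October 31.
1 February 2028 is a Tuesday, so the first Monday is February 7 and the fourth is February 28.
At the standard offset (UTC−07:00), 22:00 UTC − 7h = 15:00 Pelur Sector standard time.
The standard-time date in Pelur Sector, 25 February 2028, lies within the daylight-saving period (31 October 2027 – 28 February 2028), so Pelur Sector is on daylight time, UTC−06:00.
22:00 UTC − 6h = 16:00 Pelur Sector.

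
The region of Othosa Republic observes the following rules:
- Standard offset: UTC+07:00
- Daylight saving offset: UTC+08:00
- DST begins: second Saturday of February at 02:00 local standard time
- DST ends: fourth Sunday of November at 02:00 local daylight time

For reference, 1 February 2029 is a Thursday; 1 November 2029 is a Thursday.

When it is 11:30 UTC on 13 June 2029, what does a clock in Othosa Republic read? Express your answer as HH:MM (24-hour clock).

1 February 2029 is a Thursday, so the first Saturday is February 3 and the second is February 10.
1 November 2029 is a Thursday, so the first Sunday is November 4 and the fourth is November 25.
At the standard offset (UTC+07:00), 11:30 UTC + 7h = 18:30 Othosa Republic standard time.
Daylight saving runs 10 February – 25 November; the standard-time date in Othosa Republic, 13 June 2029, is inside that window, so Othosa Republic is at UTC+08:00.
11:30 UTC + 8h = 19:30 local.

19:30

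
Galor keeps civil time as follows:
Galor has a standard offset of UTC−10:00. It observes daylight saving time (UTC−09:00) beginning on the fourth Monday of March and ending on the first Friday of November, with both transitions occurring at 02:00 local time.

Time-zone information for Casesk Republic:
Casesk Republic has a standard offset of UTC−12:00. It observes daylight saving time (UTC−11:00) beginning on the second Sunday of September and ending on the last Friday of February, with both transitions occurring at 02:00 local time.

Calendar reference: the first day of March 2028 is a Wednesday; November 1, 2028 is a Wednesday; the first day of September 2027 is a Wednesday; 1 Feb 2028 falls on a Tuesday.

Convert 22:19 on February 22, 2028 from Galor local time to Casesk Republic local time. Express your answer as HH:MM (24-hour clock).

1 March 2028 is a Wednesday, so the first Monday is March 6 and the fourth is March 27.
1 November 2028 is a Wednesday, so the first Friday is November 3.
Daylight saving runs 27 March – 3 November; February 22, 2028 is outside that window, so Galor is on standard time at UTC−10:00.
22:19 Galor + 10h = 08:19 UTC (rolling into the next day, 23 February 2028).
1 September 2027 is a Wednesday, so the first Sunday is September 5 and the second is September 12.
1 February 2028 is a Tuesday, so Fridays fall on 4, 11, 18, 25; the last is February 25.
At the standard offset (UTC−12:00), 08:19 UTC − 12h = 20:19 Casesk Republic standard time (rolling into the previous day, 22 February 2028).
The standard-time date in Casesk Republic, February 22, 2028, lies within the daylight-saving period (12 September 2027 – 25 February 2028), so Casesk Republic is on daylight time, UTC−11:00.
08:19 UTC − 11h = 21:19 Casesk Republic (rolling into the previous day, 22 February 2028).

21:19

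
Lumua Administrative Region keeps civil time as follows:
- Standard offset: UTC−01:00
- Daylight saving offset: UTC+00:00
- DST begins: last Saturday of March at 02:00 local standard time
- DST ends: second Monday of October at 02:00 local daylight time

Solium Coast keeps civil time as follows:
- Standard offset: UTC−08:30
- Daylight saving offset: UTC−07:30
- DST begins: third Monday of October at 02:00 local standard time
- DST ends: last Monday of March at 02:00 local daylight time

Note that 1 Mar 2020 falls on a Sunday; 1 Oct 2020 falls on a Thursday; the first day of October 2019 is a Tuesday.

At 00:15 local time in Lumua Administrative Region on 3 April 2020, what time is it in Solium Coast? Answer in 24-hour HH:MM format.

1 March 2020 is a Sunday, so Saturdays fall on 7, 14, 21, 28; the last is March 28.
1 October 2020 is a Thursday, so the first Monday is October 5 and the second is October 12.
3 April 2020 lies within the daylight-saving period (28 March – 12 October), so Lumua Administrative Region is on daylight time, UTC+00:00.
00:15 Lumua Administrative Region − 0h = 00:15 UTC.
1 October 2019 is a Tuesday, so the first Monday is October 7 and the third is October 21.
1 March 2020 is a Sunday, so Mondays fall on 2, 9, 16, 23, 30; the last is March 30.
At the standard offset (UTC−08:30), 00:15 UTC − 8h30m = 15:45 Solium Coast standard time (rolling into the previous day, 2 April 2020).
The standard-time date in Solium Coast, 2 April 2020, does not fall between 21 October 2019 and 30 March 2020, so daylight saving is not in effect and Solium Coast is at UTC−08:30.
00:15 UTC − 8h30m = 15:45 Solium Coast (rolling into the previous day, 2 April 2020).

15:45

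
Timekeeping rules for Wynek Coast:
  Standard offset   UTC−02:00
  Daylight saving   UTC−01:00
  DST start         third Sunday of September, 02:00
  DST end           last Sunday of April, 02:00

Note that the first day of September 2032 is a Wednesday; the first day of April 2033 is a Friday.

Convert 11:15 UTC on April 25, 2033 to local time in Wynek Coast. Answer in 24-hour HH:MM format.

1 September 2032 is a Wednesday, so the first Sunday is September 5 and the third is September 19.
1 April 2033 is a Friday, so Sundays fall on 3, 10, 17, 24; the last is April 24.
At the standard offset (UTC−02:00), 11:15 UTC − 2h = 09:15 Wynek Coast standard time.
The standard-time date in Wynek Coast, April 25, 2033, does not fall between 19 September 2032 and 24 April 2033, so daylight saving is not in effect and Wynek Coast is at UTC−02:00.
11:15 UTC − 2h = 09:15 local.

09:15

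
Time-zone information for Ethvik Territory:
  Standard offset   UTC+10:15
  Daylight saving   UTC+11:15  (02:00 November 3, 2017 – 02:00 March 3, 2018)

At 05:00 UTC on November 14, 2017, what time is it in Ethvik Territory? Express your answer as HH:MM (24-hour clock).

16:15

At the standard offset (UTC+10:15), 05:00 UTC + 10h15m = 15:15 Ethvik Territory standard time.
Daylight saving runs 3 November 2017 – 3 March 2018; the standard-time date in Ethvik Territory, November 14, 2017, is inside that window, so Ethvik Territory is at UTC+11:15.
05:00 UTC + 11h15m = 16:15 local.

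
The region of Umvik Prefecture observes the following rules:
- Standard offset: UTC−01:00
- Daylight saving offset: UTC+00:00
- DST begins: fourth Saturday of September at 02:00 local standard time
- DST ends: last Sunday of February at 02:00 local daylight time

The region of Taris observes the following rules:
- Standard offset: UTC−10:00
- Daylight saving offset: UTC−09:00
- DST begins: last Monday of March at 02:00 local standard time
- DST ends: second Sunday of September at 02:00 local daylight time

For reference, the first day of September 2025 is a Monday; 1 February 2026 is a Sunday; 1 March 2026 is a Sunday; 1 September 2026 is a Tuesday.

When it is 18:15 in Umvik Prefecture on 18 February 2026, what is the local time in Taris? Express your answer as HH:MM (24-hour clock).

1 September 2025 is a Monday, so the first Saturday is September 6 and the fourth is September 27.
1 February 2026 is a Sunday, so Sundays fall on 1, 8, 15, 22; the last is February 22.
18 February 2026 lies within the daylight-saving period (27 September 2025 – 22 February 2026), so Umvik Prefecture is on daylight time, UTC+00:00.
18:15 Umvik Prefecture − 0h = 18:15 UTC.
1 March 2026 is a Sunday, so Mondays fall on 2, 9, 16, 23, 30; the last is March 30.
1 September 2026 is a Tuesday, so the first Sunday is September 6 and the second is September 13.
At the standard offset (UTC−10:00), 18:15 UTC − 10h = 08:15 Taris standard time.
Daylight saving runs 30 March – 13 September; the standard-time date in Taris, 18 February 2026, is outside that window, so Taris is on standard time at UTC−10:00.
18:15 UTC − 10h = 08:15 Taris.

08:15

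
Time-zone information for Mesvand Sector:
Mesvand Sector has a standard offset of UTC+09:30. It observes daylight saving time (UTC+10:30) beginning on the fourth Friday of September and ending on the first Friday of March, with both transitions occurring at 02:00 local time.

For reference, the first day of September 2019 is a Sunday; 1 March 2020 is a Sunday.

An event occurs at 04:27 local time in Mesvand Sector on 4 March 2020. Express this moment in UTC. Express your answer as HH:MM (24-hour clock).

1 September 2019 is a Sunday, so the first Friday is September 6 and the fourth is September 27.
1 March 2020 is a Sunday, so the first Friday is March 6.
4 March 2020 lies within the daylight-saving period (27 September 2019 – 6 March 2020), so Mesvand Sector is on daylight time, UTC+10:30.
04:27 local − 10h30m = 17:57 UTC (rolling into the previous day, 3 March 2020).

17:57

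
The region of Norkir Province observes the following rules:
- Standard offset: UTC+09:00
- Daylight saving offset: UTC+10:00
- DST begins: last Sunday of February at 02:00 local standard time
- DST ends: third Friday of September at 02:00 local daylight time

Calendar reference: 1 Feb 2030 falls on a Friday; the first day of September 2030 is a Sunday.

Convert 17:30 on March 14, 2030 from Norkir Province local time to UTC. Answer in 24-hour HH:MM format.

07:30

1 February 2030 is a Friday, so Sundays fall on 3, 10, 17, 24; the last is February 24.
1 September 2030 is a Sunday, so the first Friday is September 6 and the third is September 20.
March 14, 2030 lies within the daylight-saving period (24 February – 20 September), so Norkir Province is on daylight time, UTC+10:00.
17:30 local − 10h = 07:30 UTC.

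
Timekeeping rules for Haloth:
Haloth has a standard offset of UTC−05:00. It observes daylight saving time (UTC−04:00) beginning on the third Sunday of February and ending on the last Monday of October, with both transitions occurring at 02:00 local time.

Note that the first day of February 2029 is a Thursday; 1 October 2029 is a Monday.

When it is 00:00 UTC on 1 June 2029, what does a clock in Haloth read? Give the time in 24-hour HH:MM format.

1 February 2029 is a Thursday, so the first Sunday is February 4 and the third is February 18.
1 October 2029 is a Monday, so Mondays fall on 1, 8, 15, 22, 29; the last is October 29.
At the standard offset (UTC−05:00), 00:00 UTC − 5h = 19:00 Haloth standard time (rolling into the previous day, 31 May 2029).
The standard-time date in Haloth, 31 May 2029, lies within the daylight-saving period (18 February – 29 October), so Haloth is on daylight time, UTC−04:00.
00:00 UTC − 4h = 20:00 local (rolling into the previous day, 31 May 2029).

20:00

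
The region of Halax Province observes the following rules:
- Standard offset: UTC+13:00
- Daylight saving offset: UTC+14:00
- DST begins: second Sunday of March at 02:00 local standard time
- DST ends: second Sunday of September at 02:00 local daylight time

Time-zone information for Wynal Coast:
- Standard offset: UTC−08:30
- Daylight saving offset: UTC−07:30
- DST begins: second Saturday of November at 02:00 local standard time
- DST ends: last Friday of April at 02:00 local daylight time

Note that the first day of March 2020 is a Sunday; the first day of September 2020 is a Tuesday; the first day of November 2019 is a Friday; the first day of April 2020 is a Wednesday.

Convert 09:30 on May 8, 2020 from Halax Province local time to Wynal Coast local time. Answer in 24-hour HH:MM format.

11:00

1 March 2020 is a Sunday, so the first Sunday is March 1 and the second is March 8.
1 September 2020 is a Tuesday, so the first Sunday is September 6 and the second is September 13.
Daylight saving runs 8 March – 13 September; May 8, 2020 is inside that window, so Halax Province is at UTC+14:00.
09:30 Halax Province − 14h = 19:30 UTC (rolling into the previous day, 7 May 2020).
1 November 2019 is a Friday, so the first Saturday is November 2 and the second is November 9.
1 April 2020 is a Wednesday, so Fridays fall on 3, 10, 17, 24; the last is April 24.
At the standard offset (UTC−08:30), 19:30 UTC − 8h30m = 11:00 Wynal Coast standard time.
Daylight saving runs 9 November 2019 – 24 April 2020; the standard-time date in Wynal Coast, May 7, 2020, is outside that window, so Wynal Coast is on standard time at UTC−08:30.
19:30 UTC − 8h30m = 11:00 Wynal Coast.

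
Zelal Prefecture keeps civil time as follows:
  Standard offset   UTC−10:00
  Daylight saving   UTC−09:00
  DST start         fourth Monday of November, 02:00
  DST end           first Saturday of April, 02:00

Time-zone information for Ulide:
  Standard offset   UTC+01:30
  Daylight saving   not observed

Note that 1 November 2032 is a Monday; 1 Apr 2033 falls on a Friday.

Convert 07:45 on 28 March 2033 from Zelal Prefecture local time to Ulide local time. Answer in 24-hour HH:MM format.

18:15

1 November 2032 is a Monday, so the first Monday is November 1 and the fourth is November 22.
1 April 2033 is a Friday, so the first Saturday is April 2.
Daylight saving runs 22 November 2032 – 2 April 2033; 28 March 2033 is inside that window, so Zelal Prefecture is at UTC−09:00.
07:45 Zelal Prefecture + 9h = 16:45 UTC.
Ulide stays on UTC+01:30 all year.
16:45 UTC + 1h30m = 18:15 Ulide.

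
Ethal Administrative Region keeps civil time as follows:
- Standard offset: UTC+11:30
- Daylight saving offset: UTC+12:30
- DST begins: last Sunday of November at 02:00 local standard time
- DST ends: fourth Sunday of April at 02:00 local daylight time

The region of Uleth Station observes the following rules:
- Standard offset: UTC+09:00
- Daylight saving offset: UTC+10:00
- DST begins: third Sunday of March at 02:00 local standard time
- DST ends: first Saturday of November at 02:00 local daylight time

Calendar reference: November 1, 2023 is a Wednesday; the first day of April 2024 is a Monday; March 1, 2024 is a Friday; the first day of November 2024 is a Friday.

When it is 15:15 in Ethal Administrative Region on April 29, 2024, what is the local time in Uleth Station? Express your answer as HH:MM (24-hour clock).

13:45

1 November 2023 is a Wednesday, so Sundays fall on 5, 12, 19, 26; the last is November 26.
1 April 2024 is a Monday, so the first Sunday is April 7 and the fourth is April 28.
April 29, 2024 is outside the daylight-saving period (26 November 2023 – 28 April 2024), so Ethal Administrative Region is on standard time, UTC+11:30.
15:15 Ethal Administrative Region − 11h30m = 03:45 UTC.
1 March 2024 is a Friday, so the first Sunday is March 3 and the third is March 17.
1 November 2024 is a Friday, so the first Saturday is November 2.
At the standard offset (UTC+09:00), 03:45 UTC + 9h = 12:45 Uleth Station standard time.
The standard-time date in Uleth Station, April 29, 2024, lies within the daylight-saving period (17 March – 2 November), so Uleth Station is on daylight time, UTC+10:00.
03:45 UTC + 10h = 13:45 Uleth Station.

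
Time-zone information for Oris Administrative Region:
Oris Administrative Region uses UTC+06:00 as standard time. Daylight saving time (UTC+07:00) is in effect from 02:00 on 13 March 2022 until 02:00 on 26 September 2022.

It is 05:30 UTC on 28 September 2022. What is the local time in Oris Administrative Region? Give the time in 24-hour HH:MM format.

At the standard offset (UTC+06:00), 05:30 UTC + 6h = 11:30 Oris Administrative Region standard time.
Daylight saving runs 13 March – 26 September; the standard-time date in Oris Administrative Region, 28 September 2022, is outside that window, so Oris Administrative Region is on standard time at UTC+06:00.
05:30 UTC + 6h = 11:30 local.

11:30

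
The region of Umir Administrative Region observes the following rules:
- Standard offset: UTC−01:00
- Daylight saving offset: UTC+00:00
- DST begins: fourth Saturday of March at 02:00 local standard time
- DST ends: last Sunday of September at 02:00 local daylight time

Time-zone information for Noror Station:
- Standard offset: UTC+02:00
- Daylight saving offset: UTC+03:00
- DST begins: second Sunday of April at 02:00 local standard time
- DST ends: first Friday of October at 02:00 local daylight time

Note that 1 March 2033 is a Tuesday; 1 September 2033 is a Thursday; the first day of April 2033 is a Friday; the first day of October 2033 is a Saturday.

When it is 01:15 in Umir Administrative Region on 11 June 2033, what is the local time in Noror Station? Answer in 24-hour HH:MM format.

04:15

1 March 2033 is a Tuesday, so the first Saturday is March 5 and the fourth is March 26.
1 September 2033 is a Thursday, so Sundays fall on 4, 11, 18, 25; the last is September 25.
11 June 2033 falls between 26 March and 25 September, so daylight saving is in effect and Umir Administrative Region is at UTC+00:00.
01:15 Umir Administrative Region − 0h = 01:15 UTC.
1 April 2033 is a Friday, so the first Sunday is April 3 and the second is April 10.
1 October 2033 is a Saturday, so the first Friday is October 7.
At the standard offset (UTC+02:00), 01:15 UTC + 2h = 03:15 Noror Station standard time.
Daylight saving runs 10 April – 7 October; the standard-time date in Noror Station, 11 June 2033, is inside that window, so Noror Station is at UTC+03:00.
01:15 UTC + 3h = 04:15 Noror Station.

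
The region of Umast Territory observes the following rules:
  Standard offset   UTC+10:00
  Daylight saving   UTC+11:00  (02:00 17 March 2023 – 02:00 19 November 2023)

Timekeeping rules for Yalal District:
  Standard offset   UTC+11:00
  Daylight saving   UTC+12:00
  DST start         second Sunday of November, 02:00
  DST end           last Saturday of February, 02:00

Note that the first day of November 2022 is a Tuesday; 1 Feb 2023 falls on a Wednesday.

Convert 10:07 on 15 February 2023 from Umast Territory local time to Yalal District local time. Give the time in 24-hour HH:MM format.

12:07

Daylight saving runs 17 March – 19 November; 15 February 2023 is outside that window, so Umast Territory is on standard time at UTC+10:00.
10:07 Umast Territory − 10h = 00:07 UTC.
1 November 2022 is a Tuesday, so the first Sunday is November 6 and the second is November 13.
1 February 2023 is a Wednesday, so Saturdays fall on 4, 11, 18, 25; the last is February 25.
At the standard offset (UTC+11:00), 00:07 UTC + 11h = 11:07 Yalal District standard time.
The standard-time date in Yalal District, 15 February 2023, lies within the daylight-saving period (13 November 2022 – 25 February 2023), so Yalal District is on daylight time, UTC+12:00.
00:07 UTC + 12h = 12:07 Yalal District.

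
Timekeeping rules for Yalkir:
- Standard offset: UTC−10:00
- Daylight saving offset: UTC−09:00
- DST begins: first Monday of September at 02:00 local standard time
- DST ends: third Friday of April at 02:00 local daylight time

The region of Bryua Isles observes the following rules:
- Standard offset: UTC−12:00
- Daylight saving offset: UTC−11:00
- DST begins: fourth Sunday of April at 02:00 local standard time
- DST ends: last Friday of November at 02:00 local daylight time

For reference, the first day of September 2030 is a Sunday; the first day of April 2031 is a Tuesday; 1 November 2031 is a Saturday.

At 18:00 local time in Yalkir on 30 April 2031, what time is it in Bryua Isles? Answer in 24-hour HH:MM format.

1 September 2030 is a Sunday, so the first Monday is September 2.
1 April 2031 is a Tuesday, so the first Friday is April 4 and the third is April 18.
30 April 2031 does not fall between 2 September 2030 and 18 April 2031, so daylight saving is not in effect and Yalkir is at UTC−10:00.
18:00 Yalkir + 10h = 04:00 UTC (rolling into the next day, 1 May 2031).
1 April 2031 is a Tuesday, so the first Sunday is April 6 and the fourth is April 27.
1 November 2031 is a Saturday, so Fridays fall on 7, 14, 21, 28; the last is November 28.
At the standard offset (UTC−12:00), 04:00 UTC − 12h = 16:00 Bryua Isles standard time (rolling into the previous day, 30 April 2031).
The standard-time date in Bryua Isles, 30 April 2031, falls between 27 April and 28 November, so daylight saving is in effect and Bryua Isles is at UTC−11:00.
04:00 UTC − 11h = 17:00 Bryua Isles (rolling into the previous day, 30 April 2031).

17:00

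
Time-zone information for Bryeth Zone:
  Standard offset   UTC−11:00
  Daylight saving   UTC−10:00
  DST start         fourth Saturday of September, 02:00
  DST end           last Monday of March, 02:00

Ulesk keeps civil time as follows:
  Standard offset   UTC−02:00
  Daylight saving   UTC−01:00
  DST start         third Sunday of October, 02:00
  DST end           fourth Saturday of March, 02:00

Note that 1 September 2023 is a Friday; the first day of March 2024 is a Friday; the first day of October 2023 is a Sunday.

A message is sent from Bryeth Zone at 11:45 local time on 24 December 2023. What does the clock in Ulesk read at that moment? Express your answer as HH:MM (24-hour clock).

20:45

1 September 2023 is a Friday, so the first Saturday is September 2 and the fourth is September 23.
1 March 2024 is a Friday, so Mondays fall on 4, 11, 18, 25; the last is March 25.
24 December 2023 falls between 23 September 2023 and 25 March 2024, so daylight saving is in effect and Bryeth Zone is at UTC−10:00.
11:45 Bryeth Zone + 10h = 21:45 UTC.
1 October 2023 is a Sunday, so the first Sunday is October 1 and the third is October 15.
1 March 2024 is a Friday, so the first Saturday is March 2 and the fourth is March 23.
At the standard offset (UTC−02:00), 21:45 UTC − 2h = 19:45 Ulesk standard time.
Daylight saving runs 15 October 2023 – 23 March 2024; the standard-time date in Ulesk, 24 December 2023, is inside that window, so Ulesk is at UTC−01:00.
21:45 UTC − 1h = 20:45 Ulesk.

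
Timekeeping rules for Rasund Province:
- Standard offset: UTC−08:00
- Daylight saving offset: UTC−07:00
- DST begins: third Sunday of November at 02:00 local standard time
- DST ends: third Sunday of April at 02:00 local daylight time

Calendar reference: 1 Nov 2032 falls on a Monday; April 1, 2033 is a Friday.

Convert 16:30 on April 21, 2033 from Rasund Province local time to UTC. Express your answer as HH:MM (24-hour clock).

00:30

1 November 2032 is a Monday, so the first Sunday is November 7 and the third is November 21.
1 April 2033 is a Friday, so the first Sunday is April 3 and the third is April 17.
Daylight saving runs 21 November 2032 – 17 April 2033; April 21, 2033 is outside that window, so Rasund Province is on standard time at UTC−08:00.
16:30 local + 8h = 00:30 UTC (rolling into the next day, 22 April 2033).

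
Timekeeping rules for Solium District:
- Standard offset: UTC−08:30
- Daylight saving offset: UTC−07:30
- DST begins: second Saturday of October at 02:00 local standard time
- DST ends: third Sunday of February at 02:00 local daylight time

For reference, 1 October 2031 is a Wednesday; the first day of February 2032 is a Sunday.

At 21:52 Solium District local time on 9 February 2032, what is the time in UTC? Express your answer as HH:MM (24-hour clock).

1 October 2031 is a Wednesday, so the first Saturday is October 4 and the second is October 11.
1 February 2032 is a Sunday, so the first Sunday is February 1 and the third is February 15.
Daylight saving runs 11 October 2031 – 15 February 2032; 9 February 2032 is inside that window, so Solium District is at UTC−07:30.
21:52 local + 7h30m = 05:22 UTC (rolling into the next day, 10 February 2032).

05:22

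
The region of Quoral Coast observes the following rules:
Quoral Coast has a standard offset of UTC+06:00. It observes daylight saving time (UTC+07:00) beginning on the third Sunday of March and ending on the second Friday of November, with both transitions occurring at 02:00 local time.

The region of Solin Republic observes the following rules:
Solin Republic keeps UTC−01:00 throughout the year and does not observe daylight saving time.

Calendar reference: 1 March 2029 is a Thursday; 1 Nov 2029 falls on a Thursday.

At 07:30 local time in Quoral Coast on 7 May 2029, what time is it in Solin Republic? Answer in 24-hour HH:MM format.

23:30

1 March 2029 is a Thursday, so the first Sunday is March 4 and the third is March 18.
1 November 2029 is a Thursday, so the first Friday is November 2 and the second is November 9.
Daylight saving runs 18 March – 9 November; 7 May 2029 is inside that window, so Quoral Coast is at UTC+07:00.
07:30 Quoral Coast − 7h = 00:30 UTC.
Solin Republic stays on UTC−01:00 all year.
00:30 UTC − 1h = 23:30 Solin Republic (rolling into the previous day, 6 May 2029).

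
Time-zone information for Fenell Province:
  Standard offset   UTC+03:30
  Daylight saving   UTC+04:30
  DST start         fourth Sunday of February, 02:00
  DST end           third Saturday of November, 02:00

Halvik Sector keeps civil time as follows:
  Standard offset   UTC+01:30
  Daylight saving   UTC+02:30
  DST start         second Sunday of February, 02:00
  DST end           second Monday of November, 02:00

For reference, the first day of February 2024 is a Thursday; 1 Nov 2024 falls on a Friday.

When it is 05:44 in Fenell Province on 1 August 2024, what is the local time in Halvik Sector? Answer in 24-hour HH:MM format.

1 February 2024 is a Thursday, so the first Sunday is February 4 and the fourth is February 25.
1 November 2024 is a Friday, so the first Saturday is November 2 and the third is November 16.
1 August 2024 falls between 25 February and 16 November, so daylight saving is in effect and Fenell Province is at UTC+04:30.
05:44 Fenell Province − 4h30m = 01:14 UTC.
1 February 2024 is a Thursday, so the first Sunday is February 4 and the second is February 11.
1 November 2024 is a Friday, so the first Monday is November 4 and the second is November 11.
At the standard offset (UTC+01:30), 01:14 UTC + 1h30m = 02:44 Halvik Sector standard time.
The standard-time date in Halvik Sector, 1 August 2024, falls between 11 February and 11 November, so daylight saving is in effect and Halvik Sector is at UTC+02:30.
01:14 UTC + 2h30m = 03:44 Halvik Sector.

03:44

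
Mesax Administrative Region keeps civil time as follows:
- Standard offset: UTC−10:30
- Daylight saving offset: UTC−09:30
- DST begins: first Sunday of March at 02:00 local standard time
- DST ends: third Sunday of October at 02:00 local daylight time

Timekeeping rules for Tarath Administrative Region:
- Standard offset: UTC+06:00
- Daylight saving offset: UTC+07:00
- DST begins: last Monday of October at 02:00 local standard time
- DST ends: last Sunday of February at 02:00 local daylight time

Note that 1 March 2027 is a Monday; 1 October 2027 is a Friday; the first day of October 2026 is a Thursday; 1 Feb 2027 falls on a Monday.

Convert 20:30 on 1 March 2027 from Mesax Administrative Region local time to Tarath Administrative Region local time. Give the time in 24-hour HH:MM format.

1 March 2027 is a Monday, so the first Sunday is March 7.
1 October 2027 is a Friday, so the first Sunday is October 3 and the third is October 17.
1 March 2027 is outside the daylight-saving period (7 March – 17 October), so Mesax Administrative Region is on standard time, UTC−10:30.
20:30 Mesax Administrative Region + 10h30m = 07:00 UTC (rolling into the next day, 2 March 2027).
1 October 2026 is a Thursday, so Mondays fall on 5, 12, 19, 26; the last is October 26.
1 February 2027 is a Monday, so Sundays fall on 7, 14, 21, 28; the last is February 28.
At the standard offset (UTC+06:00), 07:00 UTC + 6h = 13:00 Tarath Administrative Region standard time.
The standard-time date in Tarath Administrative Region, 2 March 2027, is outside the daylight-saving period (26 October 2026 – 28 February 2027), so Tarath Administrative Region is on standard time, UTC+06:00.
07:00 UTC + 6h = 13:00 Tarath Administrative Region.

13:00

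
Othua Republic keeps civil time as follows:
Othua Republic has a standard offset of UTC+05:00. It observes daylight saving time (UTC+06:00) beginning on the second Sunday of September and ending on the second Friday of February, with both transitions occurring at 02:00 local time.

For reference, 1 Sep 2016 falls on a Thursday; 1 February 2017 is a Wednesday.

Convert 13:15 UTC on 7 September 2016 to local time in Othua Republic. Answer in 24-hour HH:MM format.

1 September 2016 is a Thursday, so the first Sunday is September 4 and the second is September 11.
1 February 2017 is a Wednesday, so the first Friday is February 3 and the second is February 10.
At the standard offset (UTC+05:00), 13:15 UTC + 5h = 18:15 Othua Republic standard time.
Daylight saving runs 11 September 2016 – 10 February 2017; the standard-time date in Othua Republic, 7 September 2016, is outside that window, so Othua Republic is on standard time at UTC+05:00.
13:15 UTC + 5h = 18:15 local.

18:15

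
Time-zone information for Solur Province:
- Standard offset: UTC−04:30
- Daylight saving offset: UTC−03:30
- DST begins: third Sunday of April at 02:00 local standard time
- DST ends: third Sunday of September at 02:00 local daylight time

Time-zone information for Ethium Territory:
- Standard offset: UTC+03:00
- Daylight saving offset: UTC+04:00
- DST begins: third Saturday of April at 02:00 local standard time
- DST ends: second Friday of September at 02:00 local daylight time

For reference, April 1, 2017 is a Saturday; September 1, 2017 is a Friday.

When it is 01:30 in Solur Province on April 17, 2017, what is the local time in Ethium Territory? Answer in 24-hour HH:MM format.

09:00

1 April 2017 is a Saturday, so the first Sunday is April 2 and the third is April 16.
1 September 2017 is a Friday, so the first Sunday is September 3 and the third is September 17.
Daylight saving runs 16 April – 17 September; April 17, 2017 is inside that window, so Solur Province is at UTC−03:30.
01:30 Solur Province + 3h30m = 05:00 UTC.
1 April 2017 is a Saturday, so the first Saturday is April 1 and the third is April 15.
1 September 2017 is a Friday, so the first Friday is September 1 and the second is September 8.
At the standard offset (UTC+03:00), 05:00 UTC + 3h = 08:00 Ethium Territory standard time.
The standard-time date in Ethium Territory, April 17, 2017, lies within the daylight-saving period (15 April – 8 September), so Ethium Territory is on daylight time, UTC+04:00.
05:00 UTC + 4h = 09:00 Ethium Territory.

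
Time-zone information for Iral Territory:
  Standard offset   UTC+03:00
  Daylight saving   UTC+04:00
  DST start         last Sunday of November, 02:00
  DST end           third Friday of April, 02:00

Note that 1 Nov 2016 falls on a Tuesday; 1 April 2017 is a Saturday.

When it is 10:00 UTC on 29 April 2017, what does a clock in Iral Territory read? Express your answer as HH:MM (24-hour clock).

13:00

1 November 2016 is a Tuesday, so Sundays fall on 6, 13, 20, 27; the last is November 27.
1 April 2017 is a Saturday, so the first Friday is April 7 and the third is April 21.
At the standard offset (UTC+03:00), 10:00 UTC + 3h = 13:00 Iral Territory standard time.
The standard-time date in Iral Territory, 29 April 2017, does not fall between 27 November 2016 and 21 April 2017, so daylight saving is not in effect and Iral Territory is at UTC+03:00.
10:00 UTC + 3h = 13:00 local.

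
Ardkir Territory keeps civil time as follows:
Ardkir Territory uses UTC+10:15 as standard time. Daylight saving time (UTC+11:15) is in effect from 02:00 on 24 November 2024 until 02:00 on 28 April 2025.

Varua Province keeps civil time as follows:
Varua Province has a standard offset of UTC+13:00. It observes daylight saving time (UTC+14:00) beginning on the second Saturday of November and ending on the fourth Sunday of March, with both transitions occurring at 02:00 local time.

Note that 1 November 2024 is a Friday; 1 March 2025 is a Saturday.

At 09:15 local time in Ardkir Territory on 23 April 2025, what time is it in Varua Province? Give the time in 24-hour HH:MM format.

Daylight saving runs 24 November 2024 – 28 April 2025; 23 April 2025 is inside that window, so Ardkir Territory is at UTC+11:15.
09:15 Ardkir Territory − 11h15m = 22:00 UTC (rolling into the previous day, 22 April 2025).
1 November 2024 is a Friday, so the first Saturday is November 2 and the second is November 9.
1 March 2025 is a Saturday, so the first Sunday is March 2 and the fourth is March 23.
At the standard offset (UTC+13:00), 22:00 UTC + 13h = 11:00 Varua Province standard time (rolling into the next day, 23 April 2025).
Daylight saving runs 9 November 2024 – 23 March 2025; the standard-time date in Varua Province, 23 April 2025, is outside that window, so Varua Province is on standard time at UTC+13:00.
22:00 UTC + 13h = 11:00 Varua Province (rolling into the next day, 23 April 2025).

11:00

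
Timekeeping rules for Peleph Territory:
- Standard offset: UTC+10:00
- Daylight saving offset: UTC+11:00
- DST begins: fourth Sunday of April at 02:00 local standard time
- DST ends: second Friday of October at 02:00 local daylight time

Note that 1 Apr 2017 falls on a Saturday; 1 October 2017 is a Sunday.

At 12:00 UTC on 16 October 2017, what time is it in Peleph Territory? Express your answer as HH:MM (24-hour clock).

22:00

1 April 2017 is a Saturday, so the first Sunday is April 2 and the fourth is April 23.
1 October 2017 is a Sunday, so the first Friday is October 6 and the second is October 13.
At the standard offset (UTC+10:00), 12:00 UTC + 10h = 22:00 Peleph Territory standard time.
Daylight saving runs 23 April – 13 October; the standard-time date in Peleph Territory, 16 October 2017, is outside that window, so Peleph Territory is on standard time at UTC+10:00.
12:00 UTC + 10h = 22:00 local.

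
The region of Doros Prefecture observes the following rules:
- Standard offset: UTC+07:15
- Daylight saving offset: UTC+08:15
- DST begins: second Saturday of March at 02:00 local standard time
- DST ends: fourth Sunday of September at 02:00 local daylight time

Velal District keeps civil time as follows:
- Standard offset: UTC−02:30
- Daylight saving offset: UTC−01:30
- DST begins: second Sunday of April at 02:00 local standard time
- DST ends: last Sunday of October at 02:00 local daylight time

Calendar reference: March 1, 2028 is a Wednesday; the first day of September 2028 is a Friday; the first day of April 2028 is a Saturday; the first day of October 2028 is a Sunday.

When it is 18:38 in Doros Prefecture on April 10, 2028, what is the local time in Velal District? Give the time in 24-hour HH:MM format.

08:53

1 March 2028 is a Wednesday, so the first Saturday is March 4 and the second is March 11.
1 September 2028 is a Friday, so the first Sunday is September 3 and the fourth is September 24.
Daylight saving runs 11 March – 24 September; April 10, 2028 is inside that window, so Doros Prefecture is at UTC+08:15.
18:38 Doros Prefecture − 8h15m = 10:23 UTC.
1 April 2028 is a Saturday, so the first Sunday is April 2 and the second is April 9.
1 October 2028 is a Sunday, so Sundays fall on 1, 8, 15, 22, 29; the last is October 29.
At the standard offset (UTC−02:30), 10:23 UTC − 2h30m = 07:53 Velal District standard time.
The standard-time date in Velal District, April 10, 2028, lies within the daylight-saving period (9 April – 29 October), so Velal District is on daylight time, UTC−01:30.
10:23 UTC − 1h30m = 08:53 Velal District.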